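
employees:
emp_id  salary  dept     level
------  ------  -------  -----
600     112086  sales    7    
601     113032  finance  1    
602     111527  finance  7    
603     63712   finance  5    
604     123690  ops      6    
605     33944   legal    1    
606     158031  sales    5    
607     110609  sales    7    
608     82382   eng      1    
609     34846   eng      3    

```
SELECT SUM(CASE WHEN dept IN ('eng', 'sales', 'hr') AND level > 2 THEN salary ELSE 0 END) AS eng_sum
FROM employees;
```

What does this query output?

415572

emp_id=600: ✓ → 112086
emp_id=601: ✗
emp_id=602: ✗
emp_id=603: ✗
emp_id=604: ✗
emp_id=605: ✗
emp_id=606: ✓ → 158031
emp_id=607: ✓ → 110609
emp_id=608: ✗
emp_id=609: ✓ → 34846
eng_sum = 112086 + 158031 + 110609 + 34846 = 415572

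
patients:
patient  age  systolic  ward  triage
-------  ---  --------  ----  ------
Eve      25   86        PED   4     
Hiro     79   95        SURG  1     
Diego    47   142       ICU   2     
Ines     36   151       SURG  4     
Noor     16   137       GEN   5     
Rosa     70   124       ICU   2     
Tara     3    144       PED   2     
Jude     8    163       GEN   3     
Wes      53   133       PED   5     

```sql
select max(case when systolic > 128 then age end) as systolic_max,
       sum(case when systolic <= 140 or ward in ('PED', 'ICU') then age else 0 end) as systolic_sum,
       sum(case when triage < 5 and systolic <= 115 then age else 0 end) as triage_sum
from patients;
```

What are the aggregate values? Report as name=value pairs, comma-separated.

[systolic_max: systolic > 128]
patient=Eve: ✗
patient=Hiro: ✗
patient=Diego: ✓ → 47
patient=Ines: ✓ → 36
patient=Noor: ✓ → 16
patient=Rosa: ✗
patient=Tara: ✓ → 3
patient=Jude: ✓ → 8
patient=Wes: ✓ → 53
systolic_max = MAX(47, 36, 16, 3, 8, 53) = 53
—
[systolic_sum: systolic <= 140 or ward in ('PED', 'ICU')]
patient=Eve: ✓ → 25
patient=Hiro: ✓ → 79
patient=Diego: ✓ → 47
patient=Ines: ✗
patient=Noor: ✓ → 16
patient=Rosa: ✓ → 70
patient=Tara: ✓ → 3
patient=Jude: ✗
patient=Wes: ✓ → 53
systolic_sum = 25 + 79 + 47 + 16 + 70 + 3 + 53 = 293
—
[triage_sum: triage < 5 and systolic <= 115]
patient=Eve: ✓ → 25
patient=Hiro: ✓ → 79
patient=Diego: ✗
patient=Ines: ✗
patient=Noor: ✗
patient=Rosa: ✗
patient=Tara: ✗
patient=Jude: ✗
patient=Wes: ✗
triage_sum = 25 + 79 = 104

systolic_max=53, systolic_sum=293, triage_sum=104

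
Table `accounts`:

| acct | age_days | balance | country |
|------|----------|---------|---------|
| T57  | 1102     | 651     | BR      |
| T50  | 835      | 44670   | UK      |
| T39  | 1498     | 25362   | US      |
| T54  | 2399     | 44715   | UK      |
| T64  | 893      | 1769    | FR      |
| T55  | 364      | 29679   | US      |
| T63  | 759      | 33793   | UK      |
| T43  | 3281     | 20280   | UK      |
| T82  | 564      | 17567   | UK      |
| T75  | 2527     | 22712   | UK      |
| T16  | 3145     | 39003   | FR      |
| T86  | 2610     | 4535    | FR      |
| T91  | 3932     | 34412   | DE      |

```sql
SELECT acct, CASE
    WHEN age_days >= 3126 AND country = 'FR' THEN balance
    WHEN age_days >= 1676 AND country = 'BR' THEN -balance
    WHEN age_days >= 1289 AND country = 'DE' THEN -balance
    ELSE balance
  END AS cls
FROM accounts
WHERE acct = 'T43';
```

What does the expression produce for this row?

acct = T43: age_days=3281, balance=20280, country=UK.
age_days >= 3126 AND country = 'FR' → false
age_days >= 1676 AND country = 'BR' → false
age_days >= 1289 AND country = 'DE' → false
No prior WHEN matched → ELSE → 20280

20280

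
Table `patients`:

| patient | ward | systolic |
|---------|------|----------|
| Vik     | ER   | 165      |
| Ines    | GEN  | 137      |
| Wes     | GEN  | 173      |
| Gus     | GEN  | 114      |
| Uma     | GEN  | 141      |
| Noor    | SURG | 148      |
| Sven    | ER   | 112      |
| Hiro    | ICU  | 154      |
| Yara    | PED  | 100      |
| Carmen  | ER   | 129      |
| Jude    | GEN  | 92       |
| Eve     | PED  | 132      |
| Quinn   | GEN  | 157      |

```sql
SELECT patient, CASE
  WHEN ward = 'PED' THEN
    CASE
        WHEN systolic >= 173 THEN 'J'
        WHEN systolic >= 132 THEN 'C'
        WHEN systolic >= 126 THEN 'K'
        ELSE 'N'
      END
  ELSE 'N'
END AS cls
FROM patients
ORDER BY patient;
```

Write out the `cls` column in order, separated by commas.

N, C, N, N, N, N, N, N, N, N, N, N, N

patient=Carmen: ward='ER' → outer ELSE → N
patient=Eve: ward='PED' → inner[systolic >= 132] → C
patient=Gus: ward='GEN' → outer ELSE → N
patient=Hiro: ward='ICU' → outer ELSE → N
patient=Ines: ward='GEN' → outer ELSE → N
patient=Jude: ward='GEN' → outer ELSE → N
patient=Noor: ward='SURG' → outer ELSE → N
patient=Quinn: ward='GEN' → outer ELSE → N
patient=Sven: ward='ER' → outer ELSE → N
patient=Uma: ward='GEN' → outer ELSE → N
patient=Vik: ward='ER' → outer ELSE → N
patient=Wes: ward='GEN' → outer ELSE → N
patient=Yara: ward='PED' → inner[ELSE] → N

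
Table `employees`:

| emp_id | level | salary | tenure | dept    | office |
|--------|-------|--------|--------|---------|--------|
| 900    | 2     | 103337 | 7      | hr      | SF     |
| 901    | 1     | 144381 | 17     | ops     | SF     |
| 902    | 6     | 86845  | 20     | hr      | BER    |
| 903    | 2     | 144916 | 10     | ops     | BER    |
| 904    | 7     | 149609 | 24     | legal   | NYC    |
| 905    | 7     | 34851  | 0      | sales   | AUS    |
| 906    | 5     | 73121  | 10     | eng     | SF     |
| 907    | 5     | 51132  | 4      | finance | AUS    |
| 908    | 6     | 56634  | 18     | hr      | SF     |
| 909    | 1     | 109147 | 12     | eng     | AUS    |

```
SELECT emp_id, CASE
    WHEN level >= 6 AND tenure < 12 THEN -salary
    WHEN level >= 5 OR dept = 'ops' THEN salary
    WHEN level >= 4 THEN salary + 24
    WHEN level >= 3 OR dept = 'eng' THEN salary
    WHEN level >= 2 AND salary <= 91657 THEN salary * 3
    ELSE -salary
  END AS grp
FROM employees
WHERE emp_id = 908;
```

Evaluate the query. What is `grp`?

emp_id = 908: level=6, salary=56634, tenure=18, dept=hr, office=SF.
level >= 6 AND tenure < 12 → false
level >= 5 OR dept = 'ops' → true → 56634

56634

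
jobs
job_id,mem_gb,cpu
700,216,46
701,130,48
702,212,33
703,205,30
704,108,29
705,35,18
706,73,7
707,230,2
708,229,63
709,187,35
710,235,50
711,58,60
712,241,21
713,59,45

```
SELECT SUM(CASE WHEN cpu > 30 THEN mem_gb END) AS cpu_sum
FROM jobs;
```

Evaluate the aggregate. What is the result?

1326

job_id=700: ✓ → 216
job_id=701: ✓ → 130
job_id=702: ✓ → 212
job_id=703: ✗
job_id=704: ✗
job_id=705: ✗
job_id=706: ✗
job_id=707: ✗
job_id=708: ✓ → 229
job_id=709: ✓ → 187
job_id=710: ✓ → 235
job_id=711: ✓ → 58
job_id=712: ✗
job_id=713: ✓ → 59
cpu_sum = 216 + 130 + 212 + 229 + 187 + 235 + 58 + 59 = 1326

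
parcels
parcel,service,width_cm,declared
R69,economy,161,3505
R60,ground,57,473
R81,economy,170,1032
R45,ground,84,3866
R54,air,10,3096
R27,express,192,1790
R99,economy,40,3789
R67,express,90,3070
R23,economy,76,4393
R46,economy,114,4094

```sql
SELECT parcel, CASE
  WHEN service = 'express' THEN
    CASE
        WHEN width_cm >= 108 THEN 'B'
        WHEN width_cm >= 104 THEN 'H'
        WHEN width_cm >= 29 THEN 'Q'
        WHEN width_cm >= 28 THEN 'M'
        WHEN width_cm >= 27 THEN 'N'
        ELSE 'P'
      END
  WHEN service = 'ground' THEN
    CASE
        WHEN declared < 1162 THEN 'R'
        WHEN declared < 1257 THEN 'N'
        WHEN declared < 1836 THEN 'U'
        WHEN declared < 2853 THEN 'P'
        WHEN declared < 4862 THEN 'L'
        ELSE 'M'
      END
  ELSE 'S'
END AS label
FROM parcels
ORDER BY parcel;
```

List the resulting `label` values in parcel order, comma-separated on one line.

parcel=R23: service='economy' → outer ELSE → S
parcel=R27: service='express' → inner[width_cm >= 108] → B
parcel=R45: service='ground' → inner[declared < 4862] → L
parcel=R46: service='economy' → outer ELSE → S
parcel=R54: service='air' → outer ELSE → S
parcel=R60: service='ground' → inner[declared < 1162] → R
parcel=R67: service='express' → inner[width_cm >= 29] → Q
parcel=R69: service='economy' → outer ELSE → S
parcel=R81: service='economy' → outer ELSE → S
parcel=R99: service='economy' → outer ELSE → S

S, B, L, S, S, R, Q, S, S, S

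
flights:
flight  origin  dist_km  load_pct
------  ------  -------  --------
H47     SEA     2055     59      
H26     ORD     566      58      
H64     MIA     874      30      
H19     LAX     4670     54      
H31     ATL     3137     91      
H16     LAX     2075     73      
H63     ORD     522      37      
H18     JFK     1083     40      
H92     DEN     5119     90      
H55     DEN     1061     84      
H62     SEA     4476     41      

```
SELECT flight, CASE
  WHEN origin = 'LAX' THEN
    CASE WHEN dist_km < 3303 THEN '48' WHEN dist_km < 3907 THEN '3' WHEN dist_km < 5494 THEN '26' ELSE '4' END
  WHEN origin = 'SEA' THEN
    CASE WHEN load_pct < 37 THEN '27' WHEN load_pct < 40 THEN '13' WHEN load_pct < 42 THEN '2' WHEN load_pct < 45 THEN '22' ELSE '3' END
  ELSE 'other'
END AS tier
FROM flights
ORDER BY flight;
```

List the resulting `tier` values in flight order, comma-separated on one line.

48, other, 26, other, other, 3, other, 2, other, other, other

flight=H16: origin='LAX' → inner[dist_km < 3303] → 48
flight=H18: origin='JFK' → outer ELSE → other
flight=H19: origin='LAX' → inner[dist_km < 5494] → 26
flight=H26: origin='ORD' → outer ELSE → other
flight=H31: origin='ATL' → outer ELSE → other
flight=H47: origin='SEA' → inner[ELSE] → 3
flight=H55: origin='DEN' → outer ELSE → other
flight=H62: origin='SEA' → inner[load_pct < 42] → 2
flight=H63: origin='ORD' → outer ELSE → other
flight=H64: origin='MIA' → outer ELSE → other
flight=H92: origin='DEN' → outer ELSE → other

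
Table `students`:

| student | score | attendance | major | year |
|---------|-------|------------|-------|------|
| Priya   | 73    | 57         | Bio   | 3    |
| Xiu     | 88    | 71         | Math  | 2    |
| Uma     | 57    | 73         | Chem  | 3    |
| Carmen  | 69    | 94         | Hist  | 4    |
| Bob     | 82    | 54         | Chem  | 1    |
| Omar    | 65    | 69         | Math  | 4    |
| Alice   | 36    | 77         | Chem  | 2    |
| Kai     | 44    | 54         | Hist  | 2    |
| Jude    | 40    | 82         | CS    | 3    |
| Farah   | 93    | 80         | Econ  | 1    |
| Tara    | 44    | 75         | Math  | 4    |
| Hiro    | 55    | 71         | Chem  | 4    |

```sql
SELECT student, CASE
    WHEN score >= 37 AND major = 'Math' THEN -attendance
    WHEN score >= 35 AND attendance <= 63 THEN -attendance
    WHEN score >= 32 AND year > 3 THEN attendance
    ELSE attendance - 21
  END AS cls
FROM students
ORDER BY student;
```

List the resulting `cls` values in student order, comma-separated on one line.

56, -54, 94, 59, 71, 61, -54, -69, -57, -75, 52, -71

student=Alice: ELSE → 56
student=Bob: score >= 35 AND attendance <= 63 → -54
student=Carmen: score >= 32 AND year > 3 → 94
student=Farah: ELSE → 59
student=Hiro: score >= 32 AND year > 3 → 71
student=Jude: ELSE → 61
student=Kai: score >= 35 AND attendance <= 63 → -54
student=Omar: score >= 37 AND major = 'Math' → -69
student=Priya: score >= 35 AND attendance <= 63 → -57
student=Tara: score >= 37 AND major = 'Math' → -75
student=Uma: ELSE → 52
student=Xiu: score >= 37 AND major = 'Math' → -71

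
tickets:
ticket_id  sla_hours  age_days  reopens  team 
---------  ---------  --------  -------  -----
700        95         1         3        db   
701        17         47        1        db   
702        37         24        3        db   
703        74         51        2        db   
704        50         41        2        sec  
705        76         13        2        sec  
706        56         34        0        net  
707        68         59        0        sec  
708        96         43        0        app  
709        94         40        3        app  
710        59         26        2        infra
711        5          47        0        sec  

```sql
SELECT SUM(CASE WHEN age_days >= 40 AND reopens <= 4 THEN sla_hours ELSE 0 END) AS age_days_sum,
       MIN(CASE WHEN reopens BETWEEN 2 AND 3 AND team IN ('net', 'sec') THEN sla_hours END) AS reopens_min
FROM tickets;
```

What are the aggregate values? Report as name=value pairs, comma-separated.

age_days_sum=404, reopens_min=50

[age_days_sum: age_days >= 40 AND reopens <= 4]
ticket_id=700: ✗
ticket_id=701: ✓ → 17
ticket_id=702: ✗
ticket_id=703: ✓ → 74
ticket_id=704: ✓ → 50
ticket_id=705: ✗
ticket_id=706: ✗
ticket_id=707: ✓ → 68
ticket_id=708: ✓ → 96
ticket_id=709: ✓ → 94
ticket_id=710: ✗
ticket_id=711: ✓ → 5
age_days_sum = 17 + 74 + 50 + 68 + 96 + 94 + 5 = 404
—
[reopens_min: reopens BETWEEN 2 AND 3 AND team IN ('net', 'sec')]
ticket_id=700: ✗
ticket_id=701: ✗
ticket_id=702: ✗
ticket_id=703: ✗
ticket_id=704: ✓ → 50
ticket_id=705: ✓ → 76
ticket_id=706: ✗
ticket_id=707: ✗
ticket_id=708: ✗
ticket_id=709: ✗
ticket_id=710: ✗
ticket_id=711: ✗
reopens_min = MIN(50, 76) = 50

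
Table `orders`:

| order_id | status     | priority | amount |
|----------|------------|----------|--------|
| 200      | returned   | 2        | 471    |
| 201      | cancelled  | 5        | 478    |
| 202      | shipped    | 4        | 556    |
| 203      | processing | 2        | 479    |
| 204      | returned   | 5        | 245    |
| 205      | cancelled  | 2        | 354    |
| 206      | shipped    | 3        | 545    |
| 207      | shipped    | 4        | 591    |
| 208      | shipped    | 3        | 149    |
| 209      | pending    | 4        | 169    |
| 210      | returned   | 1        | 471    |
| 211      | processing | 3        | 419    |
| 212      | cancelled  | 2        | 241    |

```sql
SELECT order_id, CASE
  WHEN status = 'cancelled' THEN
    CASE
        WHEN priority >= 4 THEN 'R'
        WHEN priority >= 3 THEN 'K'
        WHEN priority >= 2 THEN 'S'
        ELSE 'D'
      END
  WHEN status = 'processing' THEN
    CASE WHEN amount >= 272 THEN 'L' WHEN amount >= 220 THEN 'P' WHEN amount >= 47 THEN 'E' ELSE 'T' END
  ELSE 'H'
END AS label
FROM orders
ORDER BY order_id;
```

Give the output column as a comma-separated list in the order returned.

order_id=200: status='returned' → outer ELSE → H
order_id=201: status='cancelled' → inner[priority >= 4] → R
order_id=202: status='shipped' → outer ELSE → H
order_id=203: status='processing' → inner[amount >= 272] → L
order_id=204: status='returned' → outer ELSE → H
order_id=205: status='cancelled' → inner[priority >= 2] → S
order_id=206: status='shipped' → outer ELSE → H
order_id=207: status='shipped' → outer ELSE → H
order_id=208: status='shipped' → outer ELSE → H
order_id=209: status='pending' → outer ELSE → H
order_id=210: status='returned' → outer ELSE → H
order_id=211: status='processing' → inner[amount >= 272] → L
order_id=212: status='cancelled' → inner[priority >= 2] → S

H, R, H, L, H, S, H, H, H, H, H, L, S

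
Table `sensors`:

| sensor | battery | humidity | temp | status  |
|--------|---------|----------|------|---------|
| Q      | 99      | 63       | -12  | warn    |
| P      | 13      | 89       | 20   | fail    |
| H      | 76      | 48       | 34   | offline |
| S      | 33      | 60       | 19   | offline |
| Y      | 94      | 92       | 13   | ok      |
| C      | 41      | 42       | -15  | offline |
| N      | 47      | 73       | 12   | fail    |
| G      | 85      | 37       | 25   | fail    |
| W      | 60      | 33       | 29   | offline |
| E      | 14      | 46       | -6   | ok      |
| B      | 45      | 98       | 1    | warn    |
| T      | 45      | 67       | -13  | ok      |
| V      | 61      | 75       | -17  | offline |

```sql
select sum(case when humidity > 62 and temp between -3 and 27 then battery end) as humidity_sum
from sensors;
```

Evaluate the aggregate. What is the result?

sensor=Q: ✗
sensor=P: ✓ → 13
sensor=H: ✗
sensor=S: ✗
sensor=Y: ✓ → 94
sensor=C: ✗
sensor=N: ✓ → 47
sensor=G: ✗
sensor=W: ✗
sensor=E: ✗
sensor=B: ✓ → 45
sensor=T: ✗
sensor=V: ✗
humidity_sum = 13 + 94 + 47 + 45 = 199

199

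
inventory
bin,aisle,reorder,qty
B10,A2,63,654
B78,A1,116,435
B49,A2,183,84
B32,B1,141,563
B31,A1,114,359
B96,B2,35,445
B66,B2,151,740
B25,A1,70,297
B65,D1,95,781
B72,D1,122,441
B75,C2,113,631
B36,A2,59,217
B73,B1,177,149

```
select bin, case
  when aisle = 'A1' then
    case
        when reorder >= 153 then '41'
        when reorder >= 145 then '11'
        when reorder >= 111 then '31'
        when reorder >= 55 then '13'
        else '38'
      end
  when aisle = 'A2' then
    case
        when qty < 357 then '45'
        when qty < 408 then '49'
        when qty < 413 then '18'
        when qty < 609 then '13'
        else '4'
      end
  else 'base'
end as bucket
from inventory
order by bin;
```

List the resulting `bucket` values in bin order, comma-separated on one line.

4, 13, 31, base, 45, 45, base, base, base, base, base, 31, base

bin=B10: aisle='A2' → inner[ELSE] → 4
bin=B25: aisle='A1' → inner[reorder >= 55] → 13
bin=B31: aisle='A1' → inner[reorder >= 111] → 31
bin=B32: aisle='B1' → outer ELSE → base
bin=B36: aisle='A2' → inner[qty < 357] → 45
bin=B49: aisle='A2' → inner[qty < 357] → 45
bin=B65: aisle='D1' → outer ELSE → base
bin=B66: aisle='B2' → outer ELSE → base
bin=B72: aisle='D1' → outer ELSE → base
bin=B73: aisle='B1' → outer ELSE → base
bin=B75: aisle='C2' → outer ELSE → base
bin=B78: aisle='A1' → inner[reorder >= 111] → 31
bin=B96: aisle='B2' → outer ELSE → base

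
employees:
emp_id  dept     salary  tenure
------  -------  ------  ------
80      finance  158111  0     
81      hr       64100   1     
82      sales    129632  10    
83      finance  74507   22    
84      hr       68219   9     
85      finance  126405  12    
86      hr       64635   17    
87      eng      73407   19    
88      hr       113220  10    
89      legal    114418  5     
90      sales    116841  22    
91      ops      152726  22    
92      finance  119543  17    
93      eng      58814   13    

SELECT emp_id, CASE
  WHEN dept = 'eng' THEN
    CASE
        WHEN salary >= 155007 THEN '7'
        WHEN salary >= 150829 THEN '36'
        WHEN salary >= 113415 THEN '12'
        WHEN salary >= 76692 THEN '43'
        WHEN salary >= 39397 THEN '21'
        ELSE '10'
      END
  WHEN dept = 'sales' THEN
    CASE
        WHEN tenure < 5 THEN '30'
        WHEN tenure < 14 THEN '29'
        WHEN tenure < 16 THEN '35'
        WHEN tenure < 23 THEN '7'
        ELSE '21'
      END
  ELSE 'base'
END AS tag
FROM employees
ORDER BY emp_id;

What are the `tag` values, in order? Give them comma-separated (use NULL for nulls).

emp_id=80: dept='finance' → outer ELSE → base
emp_id=81: dept='hr' → outer ELSE → base
emp_id=82: dept='sales' → inner[tenure < 14] → 29
emp_id=83: dept='finance' → outer ELSE → base
emp_id=84: dept='hr' → outer ELSE → base
emp_id=85: dept='finance' → outer ELSE → base
emp_id=86: dept='hr' → outer ELSE → base
emp_id=87: dept='eng' → inner[salary >= 39397] → 21
emp_id=88: dept='hr' → outer ELSE → base
emp_id=89: dept='legal' → outer ELSE → base
emp_id=90: dept='sales' → inner[tenure < 23] → 7
emp_id=91: dept='ops' → outer ELSE → base
emp_id=92: dept='finance' → outer ELSE → base
emp_id=93: dept='eng' → inner[salary >= 39397] → 21

base, base, 29, base, base, base, base, 21, base, base, 7, base, base, 21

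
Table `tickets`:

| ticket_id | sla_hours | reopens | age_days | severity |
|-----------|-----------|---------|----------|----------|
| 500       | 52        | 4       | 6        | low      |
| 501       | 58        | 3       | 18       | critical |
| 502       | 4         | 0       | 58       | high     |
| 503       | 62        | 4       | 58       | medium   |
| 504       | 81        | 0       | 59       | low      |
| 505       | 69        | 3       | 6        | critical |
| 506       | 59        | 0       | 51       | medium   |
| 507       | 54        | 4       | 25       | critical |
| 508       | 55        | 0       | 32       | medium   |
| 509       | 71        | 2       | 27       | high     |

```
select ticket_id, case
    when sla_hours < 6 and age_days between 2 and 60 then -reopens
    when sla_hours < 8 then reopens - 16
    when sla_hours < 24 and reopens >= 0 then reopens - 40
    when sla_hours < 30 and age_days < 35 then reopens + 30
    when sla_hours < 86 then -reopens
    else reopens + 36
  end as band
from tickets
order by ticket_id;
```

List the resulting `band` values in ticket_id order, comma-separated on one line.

-4, -3, 0, -4, 0, -3, 0, -4, 0, -2

ticket_id=500: sla_hours < 86 → -4
ticket_id=501: sla_hours < 86 → -3
ticket_id=502: sla_hours < 6 and age_days between 2 and 60 → 0
ticket_id=503: sla_hours < 86 → -4
ticket_id=504: sla_hours < 86 → 0
ticket_id=505: sla_hours < 86 → -3
ticket_id=506: sla_hours < 86 → 0
ticket_id=507: sla_hours < 86 → -4
ticket_id=508: sla_hours < 86 → 0
ticket_id=509: sla_hours < 86 → -2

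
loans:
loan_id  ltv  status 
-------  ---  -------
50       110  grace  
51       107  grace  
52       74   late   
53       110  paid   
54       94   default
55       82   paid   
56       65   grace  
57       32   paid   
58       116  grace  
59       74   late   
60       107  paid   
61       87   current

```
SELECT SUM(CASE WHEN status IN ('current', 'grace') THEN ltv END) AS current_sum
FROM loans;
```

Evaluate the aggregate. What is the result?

485

loan_id=50: ✓ → 110
loan_id=51: ✓ → 107
loan_id=52: ✗
loan_id=53: ✗
loan_id=54: ✗
loan_id=55: ✗
loan_id=56: ✓ → 65
loan_id=57: ✗
loan_id=58: ✓ → 116
loan_id=59: ✗
loan_id=60: ✗
loan_id=61: ✓ → 87
current_sum = 110 + 107 + 65 + 116 + 87 = 485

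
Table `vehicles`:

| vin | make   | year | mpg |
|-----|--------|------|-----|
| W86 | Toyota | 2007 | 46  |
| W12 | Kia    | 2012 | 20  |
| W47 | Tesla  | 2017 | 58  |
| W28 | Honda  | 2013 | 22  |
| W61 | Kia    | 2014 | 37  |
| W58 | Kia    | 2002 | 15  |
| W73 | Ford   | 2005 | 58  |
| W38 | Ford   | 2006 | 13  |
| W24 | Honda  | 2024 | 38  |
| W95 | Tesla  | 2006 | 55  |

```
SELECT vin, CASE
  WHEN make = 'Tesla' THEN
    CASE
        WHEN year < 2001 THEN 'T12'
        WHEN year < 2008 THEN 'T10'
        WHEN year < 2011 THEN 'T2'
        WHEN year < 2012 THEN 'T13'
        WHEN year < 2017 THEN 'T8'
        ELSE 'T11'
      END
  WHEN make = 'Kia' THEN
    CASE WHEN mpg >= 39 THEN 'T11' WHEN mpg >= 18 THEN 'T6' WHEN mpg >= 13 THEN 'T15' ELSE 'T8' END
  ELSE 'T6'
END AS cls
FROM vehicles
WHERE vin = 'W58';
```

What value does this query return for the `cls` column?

vin = W58: make=Kia, year=2002, mpg=15.
make='Kia' → inner[mpg >= 13] → T15

T15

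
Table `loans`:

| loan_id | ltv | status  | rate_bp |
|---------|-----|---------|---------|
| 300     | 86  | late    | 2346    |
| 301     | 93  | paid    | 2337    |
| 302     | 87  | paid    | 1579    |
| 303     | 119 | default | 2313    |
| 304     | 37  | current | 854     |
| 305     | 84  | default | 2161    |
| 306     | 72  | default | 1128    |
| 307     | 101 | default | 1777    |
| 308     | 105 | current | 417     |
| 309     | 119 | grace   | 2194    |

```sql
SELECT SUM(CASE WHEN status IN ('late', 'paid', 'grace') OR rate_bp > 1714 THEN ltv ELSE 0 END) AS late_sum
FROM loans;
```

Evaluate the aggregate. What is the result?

loan_id=300: ✓ → 86
loan_id=301: ✓ → 93
loan_id=302: ✓ → 87
loan_id=303: ✓ → 119
loan_id=304: ✗
loan_id=305: ✓ → 84
loan_id=306: ✗
loan_id=307: ✓ → 101
loan_id=308: ✗
loan_id=309: ✓ → 119
late_sum = 86 + 93 + 87 + 119 + 84 + 101 + 119 = 689

689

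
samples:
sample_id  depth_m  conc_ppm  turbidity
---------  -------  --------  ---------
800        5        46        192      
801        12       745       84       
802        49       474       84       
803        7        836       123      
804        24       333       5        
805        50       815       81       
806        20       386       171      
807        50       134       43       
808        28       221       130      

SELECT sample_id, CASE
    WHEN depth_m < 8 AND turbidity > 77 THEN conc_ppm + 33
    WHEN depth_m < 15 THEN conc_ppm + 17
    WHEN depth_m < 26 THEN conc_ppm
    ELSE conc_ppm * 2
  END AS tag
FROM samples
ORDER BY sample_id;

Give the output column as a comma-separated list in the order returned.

sample_id=800: depth_m < 8 AND turbidity > 77 → 79
sample_id=801: depth_m < 15 → 762
sample_id=802: ELSE → 948
sample_id=803: depth_m < 8 AND turbidity > 77 → 869
sample_id=804: depth_m < 26 → 333
sample_id=805: ELSE → 1630
sample_id=806: depth_m < 26 → 386
sample_id=807: ELSE → 268
sample_id=808: ELSE → 442

79, 762, 948, 869, 333, 1630, 386, 268, 442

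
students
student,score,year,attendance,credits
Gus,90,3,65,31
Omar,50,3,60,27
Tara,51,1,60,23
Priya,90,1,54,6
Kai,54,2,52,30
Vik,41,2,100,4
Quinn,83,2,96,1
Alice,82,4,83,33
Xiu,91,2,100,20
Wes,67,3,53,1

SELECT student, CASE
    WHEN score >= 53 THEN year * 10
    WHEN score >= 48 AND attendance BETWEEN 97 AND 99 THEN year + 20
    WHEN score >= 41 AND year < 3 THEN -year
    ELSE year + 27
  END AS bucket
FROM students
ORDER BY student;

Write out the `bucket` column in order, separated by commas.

student=Alice: score >= 53 → 40
student=Gus: score >= 53 → 30
student=Kai: score >= 53 → 20
student=Omar: ELSE → 30
student=Priya: score >= 53 → 10
student=Quinn: score >= 53 → 20
student=Tara: score >= 41 AND year < 3 → -1
student=Vik: score >= 41 AND year < 3 → -2
student=Wes: score >= 53 → 30
student=Xiu: score >= 53 → 20

40, 30, 20, 30, 10, 20, -1, -2, 30, 20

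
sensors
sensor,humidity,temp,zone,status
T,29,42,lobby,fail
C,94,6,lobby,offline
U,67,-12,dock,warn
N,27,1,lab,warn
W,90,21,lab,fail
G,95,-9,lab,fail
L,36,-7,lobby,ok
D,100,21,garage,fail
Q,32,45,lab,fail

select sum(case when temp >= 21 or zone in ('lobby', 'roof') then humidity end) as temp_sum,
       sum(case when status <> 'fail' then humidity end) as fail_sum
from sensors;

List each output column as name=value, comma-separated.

[temp_sum: temp >= 21 or zone in ('lobby', 'roof')]
sensor=T: ✓ → 29
sensor=C: ✓ → 94
sensor=U: ✗
sensor=N: ✗
sensor=W: ✓ → 90
sensor=G: ✗
sensor=L: ✓ → 36
sensor=D: ✓ → 100
sensor=Q: ✓ → 32
temp_sum = 29 + 94 + 90 + 36 + 100 + 32 = 381
—
[fail_sum: status <> 'fail']
sensor=T: ✗
sensor=C: ✓ → 94
sensor=U: ✓ → 67
sensor=N: ✓ → 27
sensor=W: ✗
sensor=G: ✗
sensor=L: ✓ → 36
sensor=D: ✗
sensor=Q: ✗
fail_sum = 94 + 67 + 27 + 36 = 224

temp_sum=381, fail_sum=224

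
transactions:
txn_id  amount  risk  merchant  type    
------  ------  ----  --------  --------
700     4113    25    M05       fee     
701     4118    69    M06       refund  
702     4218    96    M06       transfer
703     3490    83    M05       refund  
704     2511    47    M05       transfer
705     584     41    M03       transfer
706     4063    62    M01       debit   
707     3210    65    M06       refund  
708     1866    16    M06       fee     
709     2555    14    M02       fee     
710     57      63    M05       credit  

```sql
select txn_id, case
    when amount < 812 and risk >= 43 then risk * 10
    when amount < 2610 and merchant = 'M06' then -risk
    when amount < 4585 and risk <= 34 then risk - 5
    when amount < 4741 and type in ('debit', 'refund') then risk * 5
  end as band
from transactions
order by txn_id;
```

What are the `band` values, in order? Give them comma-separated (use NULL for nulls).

20, 345, NULL, 415, NULL, NULL, 310, 325, -16, 9, 630

txn_id=700: amount < 4585 and risk <= 34 → 20
txn_id=701: amount < 4741 and type in ('debit', 'refund') → 345
txn_id=702: (no match → NULL) → NULL
txn_id=703: amount < 4741 and type in ('debit', 'refund') → 415
txn_id=704: (no match → NULL) → NULL
txn_id=705: (no match → NULL) → NULL
txn_id=706: amount < 4741 and type in ('debit', 'refund') → 310
txn_id=707: amount < 4741 and type in ('debit', 'refund') → 325
txn_id=708: amount < 2610 and merchant = 'M06' → -16
txn_id=709: amount < 4585 and risk <= 34 → 9
txn_id=710: amount < 812 and risk >= 43 → 630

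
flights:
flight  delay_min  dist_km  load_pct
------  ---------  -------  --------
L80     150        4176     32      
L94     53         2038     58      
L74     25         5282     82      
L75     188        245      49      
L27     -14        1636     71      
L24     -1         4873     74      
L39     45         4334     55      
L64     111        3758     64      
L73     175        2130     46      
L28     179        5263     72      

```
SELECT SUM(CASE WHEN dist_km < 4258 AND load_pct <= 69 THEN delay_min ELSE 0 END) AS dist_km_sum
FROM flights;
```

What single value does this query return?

flight=L80: ✓ → 150
flight=L94: ✓ → 53
flight=L74: ✗
flight=L75: ✓ → 188
flight=L27: ✗
flight=L24: ✗
flight=L39: ✗
flight=L64: ✓ → 111
flight=L73: ✓ → 175
flight=L28: ✗
dist_km_sum = 150 + 53 + 188 + 111 + 175 = 677

677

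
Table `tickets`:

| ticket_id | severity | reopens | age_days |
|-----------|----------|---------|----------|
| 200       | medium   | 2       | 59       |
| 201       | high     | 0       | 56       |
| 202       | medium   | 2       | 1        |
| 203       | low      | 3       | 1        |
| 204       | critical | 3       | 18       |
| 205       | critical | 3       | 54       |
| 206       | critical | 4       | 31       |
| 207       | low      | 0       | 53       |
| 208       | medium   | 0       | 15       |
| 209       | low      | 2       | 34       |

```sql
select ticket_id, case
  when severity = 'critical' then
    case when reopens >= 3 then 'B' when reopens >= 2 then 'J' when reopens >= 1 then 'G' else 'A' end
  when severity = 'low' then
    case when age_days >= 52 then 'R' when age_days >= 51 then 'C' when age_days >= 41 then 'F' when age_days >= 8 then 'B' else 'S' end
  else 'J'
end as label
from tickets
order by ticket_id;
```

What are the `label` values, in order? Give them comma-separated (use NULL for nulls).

ticket_id=200: severity='medium' → outer ELSE → J
ticket_id=201: severity='high' → outer ELSE → J
ticket_id=202: severity='medium' → outer ELSE → J
ticket_id=203: severity='low' → inner[ELSE] → S
ticket_id=204: severity='critical' → inner[reopens >= 3] → B
ticket_id=205: severity='critical' → inner[reopens >= 3] → B
ticket_id=206: severity='critical' → inner[reopens >= 3] → B
ticket_id=207: severity='low' → inner[age_days >= 52] → R
ticket_id=208: severity='medium' → outer ELSE → J
ticket_id=209: severity='low' → inner[age_days >= 8] → B

J, J, J, S, B, B, B, R, J, B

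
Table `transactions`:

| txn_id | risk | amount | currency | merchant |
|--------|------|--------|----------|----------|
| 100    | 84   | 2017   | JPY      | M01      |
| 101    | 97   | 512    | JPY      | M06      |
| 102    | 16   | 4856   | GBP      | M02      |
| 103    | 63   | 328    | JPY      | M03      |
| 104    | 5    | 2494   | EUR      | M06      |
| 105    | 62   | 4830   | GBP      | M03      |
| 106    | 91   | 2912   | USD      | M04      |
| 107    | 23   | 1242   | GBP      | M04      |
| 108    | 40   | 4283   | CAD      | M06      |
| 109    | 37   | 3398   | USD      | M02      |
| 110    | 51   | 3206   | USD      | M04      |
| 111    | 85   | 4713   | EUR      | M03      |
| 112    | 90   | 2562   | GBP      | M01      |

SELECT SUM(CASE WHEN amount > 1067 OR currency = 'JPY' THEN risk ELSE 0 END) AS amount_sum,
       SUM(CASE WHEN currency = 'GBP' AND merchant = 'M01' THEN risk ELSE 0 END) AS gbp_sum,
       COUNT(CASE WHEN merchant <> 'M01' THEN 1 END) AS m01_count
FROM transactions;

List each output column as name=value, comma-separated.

amount_sum=744, gbp_sum=90, m01_count=11

[amount_sum: amount > 1067 OR currency = 'JPY']
txn_id=100: ✓ → 84
txn_id=101: ✓ → 97
txn_id=102: ✓ → 16
txn_id=103: ✓ → 63
txn_id=104: ✓ → 5
txn_id=105: ✓ → 62
txn_id=106: ✓ → 91
txn_id=107: ✓ → 23
txn_id=108: ✓ → 40
txn_id=109: ✓ → 37
txn_id=110: ✓ → 51
txn_id=111: ✓ → 85
txn_id=112: ✓ → 90
amount_sum = 84 + 97 + 16 + 63 + 5 + 62 + 91 + 23 + 40 + 37 + 51 + 85 + 90 = 744
—
[gbp_sum: currency = 'GBP' AND merchant = 'M01']
txn_id=100: ✗
txn_id=101: ✗
txn_id=102: ✗
txn_id=103: ✗
txn_id=104: ✗
txn_id=105: ✗
txn_id=106: ✗
txn_id=107: ✗
txn_id=108: ✗
txn_id=109: ✗
txn_id=110: ✗
txn_id=111: ✗
txn_id=112: ✓ → 90
gbp_sum = 90
—
[m01_count: merchant <> 'M01']
txn_id=100: ✗
txn_id=101: ✓ → 1
txn_id=102: ✓ → 1
txn_id=103: ✓ → 1
txn_id=104: ✓ → 1
txn_id=105: ✓ → 1
txn_id=106: ✓ → 1
txn_id=107: ✓ → 1
txn_id=108: ✓ → 1
txn_id=109: ✓ → 1
txn_id=110: ✓ → 1
txn_id=111: ✓ → 1
txn_id=112: ✗
m01_count = COUNT(1, 1, 1, 1, 1, 1, 1, 1, 1, 1, 1) = 11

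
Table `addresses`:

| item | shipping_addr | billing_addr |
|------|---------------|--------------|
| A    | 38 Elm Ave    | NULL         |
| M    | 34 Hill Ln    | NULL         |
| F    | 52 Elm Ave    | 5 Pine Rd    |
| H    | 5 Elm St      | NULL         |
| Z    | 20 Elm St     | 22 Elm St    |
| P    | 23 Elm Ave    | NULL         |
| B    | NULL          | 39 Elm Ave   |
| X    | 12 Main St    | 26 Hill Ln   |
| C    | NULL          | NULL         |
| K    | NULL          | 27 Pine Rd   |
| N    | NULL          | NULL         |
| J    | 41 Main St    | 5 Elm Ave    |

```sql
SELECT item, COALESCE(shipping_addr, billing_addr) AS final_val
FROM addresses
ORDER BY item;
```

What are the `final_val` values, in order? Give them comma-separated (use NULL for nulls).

38 Elm Ave, 39 Elm Ave, NULL, 52 Elm Ave, 5 Elm St, 41 Main St, 27 Pine Rd, 34 Hill Ln, NULL, 23 Elm Ave, 12 Main St, 20 Elm St

item=A: shipping_addr=38 Elm Ave → 38 Elm Ave
item=B: shipping_addr=NULL, billing_addr=39 Elm Ave → 39 Elm Ave
item=C: shipping_addr=NULL, billing_addr=NULL (all NULL) → NULL
item=F: shipping_addr=52 Elm Ave → 52 Elm Ave
item=H: shipping_addr=5 Elm St → 5 Elm St
item=J: shipping_addr=41 Main St → 41 Main St
item=K: shipping_addr=NULL, billing_addr=27 Pine Rd → 27 Pine Rd
item=M: shipping_addr=34 Hill Ln → 34 Hill Ln
item=N: shipping_addr=NULL, billing_addr=NULL (all NULL) → NULL
item=P: shipping_addr=23 Elm Ave → 23 Elm Ave
item=X: shipping_addr=12 Main St → 12 Main St
item=Z: shipping_addr=20 Elm St → 20 Elm St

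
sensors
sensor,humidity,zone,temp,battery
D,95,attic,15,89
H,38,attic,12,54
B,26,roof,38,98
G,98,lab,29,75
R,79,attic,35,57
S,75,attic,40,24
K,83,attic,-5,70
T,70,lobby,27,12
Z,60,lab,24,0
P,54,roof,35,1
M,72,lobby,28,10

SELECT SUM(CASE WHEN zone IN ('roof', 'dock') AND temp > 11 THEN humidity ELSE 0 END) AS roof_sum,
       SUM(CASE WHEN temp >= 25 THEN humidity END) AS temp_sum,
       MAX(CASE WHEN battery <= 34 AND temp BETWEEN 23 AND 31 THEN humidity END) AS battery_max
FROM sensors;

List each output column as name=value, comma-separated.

[roof_sum: zone IN ('roof', 'dock') AND temp > 11]
sensor=D: ✗
sensor=H: ✗
sensor=B: ✓ → 26
sensor=G: ✗
sensor=R: ✗
sensor=S: ✗
sensor=K: ✗
sensor=T: ✗
sensor=Z: ✗
sensor=P: ✓ → 54
sensor=M: ✗
roof_sum = 26 + 54 = 80
—
[temp_sum: temp >= 25]
sensor=D: ✗
sensor=H: ✗
sensor=B: ✓ → 26
sensor=G: ✓ → 98
sensor=R: ✓ → 79
sensor=S: ✓ → 75
sensor=K: ✗
sensor=T: ✓ → 70
sensor=Z: ✗
sensor=P: ✓ → 54
sensor=M: ✓ → 72
temp_sum = 26 + 98 + 79 + 75 + 70 + 54 + 72 = 474
—
[battery_max: battery <= 34 AND temp BETWEEN 23 AND 31]
sensor=D: ✗
sensor=H: ✗
sensor=B: ✗
sensor=G: ✗
sensor=R: ✗
sensor=S: ✗
sensor=K: ✗
sensor=T: ✓ → 70
sensor=Z: ✓ → 60
sensor=P: ✗
sensor=M: ✓ → 72
battery_max = MAX(70, 60, 72) = 72

roof_sum=80, temp_sum=474, battery_max=72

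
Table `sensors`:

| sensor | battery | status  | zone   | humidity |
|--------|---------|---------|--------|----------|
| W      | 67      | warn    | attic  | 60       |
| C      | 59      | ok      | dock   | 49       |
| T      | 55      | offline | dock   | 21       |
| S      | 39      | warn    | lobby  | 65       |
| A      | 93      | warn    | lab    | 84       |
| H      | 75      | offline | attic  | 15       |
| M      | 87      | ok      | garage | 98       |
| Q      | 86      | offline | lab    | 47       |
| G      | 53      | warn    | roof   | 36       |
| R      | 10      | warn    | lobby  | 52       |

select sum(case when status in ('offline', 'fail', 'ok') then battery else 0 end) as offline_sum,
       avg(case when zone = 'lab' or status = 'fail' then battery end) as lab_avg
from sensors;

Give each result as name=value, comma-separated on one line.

offline_sum=362, lab_avg=89.5

[offline_sum: status in ('offline', 'fail', 'ok')]
sensor=W: ✗
sensor=C: ✓ → 59
sensor=T: ✓ → 55
sensor=S: ✗
sensor=A: ✗
sensor=H: ✓ → 75
sensor=M: ✓ → 87
sensor=Q: ✓ → 86
sensor=G: ✗
sensor=R: ✗
offline_sum = 59 + 55 + 75 + 87 + 86 = 362
—
[lab_avg: zone = 'lab' or status = 'fail']
sensor=W: ✗
sensor=C: ✗
sensor=T: ✗
sensor=S: ✗
sensor=A: ✓ → 93
sensor=H: ✗
sensor=M: ✗
sensor=Q: ✓ → 86
sensor=G: ✗
sensor=R: ✗
lab_avg = (93 + 86) / 2 = 89.5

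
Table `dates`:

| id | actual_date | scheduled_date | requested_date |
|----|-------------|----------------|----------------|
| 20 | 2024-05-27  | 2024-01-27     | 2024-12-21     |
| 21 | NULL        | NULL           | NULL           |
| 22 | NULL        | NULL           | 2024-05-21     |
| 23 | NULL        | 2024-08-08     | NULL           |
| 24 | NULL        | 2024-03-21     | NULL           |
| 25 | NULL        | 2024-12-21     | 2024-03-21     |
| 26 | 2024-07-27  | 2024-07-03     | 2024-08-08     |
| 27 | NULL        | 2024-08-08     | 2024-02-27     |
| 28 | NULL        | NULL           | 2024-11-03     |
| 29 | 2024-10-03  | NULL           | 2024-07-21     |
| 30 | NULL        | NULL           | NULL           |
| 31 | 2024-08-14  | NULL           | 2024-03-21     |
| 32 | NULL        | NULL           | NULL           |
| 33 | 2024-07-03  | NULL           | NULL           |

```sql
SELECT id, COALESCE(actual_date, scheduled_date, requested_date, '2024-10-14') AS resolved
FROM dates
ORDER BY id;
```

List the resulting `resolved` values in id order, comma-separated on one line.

id=20: actual_date=2024-05-27 → 2024-05-27
id=21: actual_date=NULL, scheduled_date=NULL, requested_date=NULL, → literal 2024-10-14 → 2024-10-14
id=22: actual_date=NULL, scheduled_date=NULL, requested_date=2024-05-21 → 2024-05-21
id=23: actual_date=NULL, scheduled_date=2024-08-08 → 2024-08-08
id=24: actual_date=NULL, scheduled_date=2024-03-21 → 2024-03-21
id=25: actual_date=NULL, scheduled_date=2024-12-21 → 2024-12-21
id=26: actual_date=2024-07-27 → 2024-07-27
id=27: actual_date=NULL, scheduled_date=2024-08-08 → 2024-08-08
id=28: actual_date=NULL, scheduled_date=NULL, requested_date=2024-11-03 → 2024-11-03
id=29: actual_date=2024-10-03 → 2024-10-03
id=30: actual_date=NULL, scheduled_date=NULL, requested_date=NULL, → literal 2024-10-14 → 2024-10-14
id=31: actual_date=2024-08-14 → 2024-08-14
id=32: actual_date=NULL, scheduled_date=NULL, requested_date=NULL, → literal 2024-10-14 → 2024-10-14
id=33: actual_date=2024-07-03 → 2024-07-03

2024-05-27, 2024-10-14, 2024-05-21, 2024-08-08, 2024-03-21, 2024-12-21, 2024-07-27, 2024-08-08, 2024-11-03, 2024-10-03, 2024-10-14, 2024-08-14, 2024-10-14, 2024-07-03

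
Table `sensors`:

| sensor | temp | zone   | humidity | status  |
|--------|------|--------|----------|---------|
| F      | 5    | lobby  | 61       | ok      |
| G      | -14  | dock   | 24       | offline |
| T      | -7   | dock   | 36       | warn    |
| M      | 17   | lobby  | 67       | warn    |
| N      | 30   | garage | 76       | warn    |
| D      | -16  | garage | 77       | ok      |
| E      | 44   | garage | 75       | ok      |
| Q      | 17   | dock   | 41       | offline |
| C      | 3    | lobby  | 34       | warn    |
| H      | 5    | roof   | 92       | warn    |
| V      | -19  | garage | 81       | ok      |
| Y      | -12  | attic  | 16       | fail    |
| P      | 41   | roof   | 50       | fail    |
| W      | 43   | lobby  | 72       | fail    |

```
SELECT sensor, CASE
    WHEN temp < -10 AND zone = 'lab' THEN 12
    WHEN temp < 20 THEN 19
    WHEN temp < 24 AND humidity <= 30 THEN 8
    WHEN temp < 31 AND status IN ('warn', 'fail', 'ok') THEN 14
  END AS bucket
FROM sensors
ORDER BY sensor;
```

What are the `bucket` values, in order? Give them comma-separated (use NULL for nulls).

sensor=C: temp < 20 → 19
sensor=D: temp < 20 → 19
sensor=E: (no match → NULL) → NULL
sensor=F: temp < 20 → 19
sensor=G: temp < 20 → 19
sensor=H: temp < 20 → 19
sensor=M: temp < 20 → 19
sensor=N: temp < 31 AND status IN ('warn', 'fail', 'ok') → 14
sensor=P: (no match → NULL) → NULL
sensor=Q: temp < 20 → 19
sensor=T: temp < 20 → 19
sensor=V: temp < 20 → 19
sensor=W: (no match → NULL) → NULL
sensor=Y: temp < 20 → 19

19, 19, NULL, 19, 19, 19, 19, 14, NULL, 19, 19, 19, NULL, 19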